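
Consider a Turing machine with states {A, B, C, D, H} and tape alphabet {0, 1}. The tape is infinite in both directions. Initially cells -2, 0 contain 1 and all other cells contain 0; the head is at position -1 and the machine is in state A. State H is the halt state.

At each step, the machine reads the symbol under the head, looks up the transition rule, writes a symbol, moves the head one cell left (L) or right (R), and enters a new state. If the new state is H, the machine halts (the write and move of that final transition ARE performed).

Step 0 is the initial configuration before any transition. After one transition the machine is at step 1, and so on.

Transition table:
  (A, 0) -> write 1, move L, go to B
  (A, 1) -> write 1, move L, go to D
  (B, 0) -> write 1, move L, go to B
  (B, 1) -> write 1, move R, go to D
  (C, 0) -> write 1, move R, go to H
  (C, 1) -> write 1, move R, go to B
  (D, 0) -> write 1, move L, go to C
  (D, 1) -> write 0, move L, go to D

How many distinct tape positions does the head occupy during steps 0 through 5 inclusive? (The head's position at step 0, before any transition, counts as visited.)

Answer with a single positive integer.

Step 1: in state A at pos -1, read 0 -> (A,0)->write 1,move L,goto B. Now: state=B, head=-2, tape[-3..1]=01110 (head:  ^)
Step 2: in state B at pos -2, read 1 -> (B,1)->write 1,move R,goto D. Now: state=D, head=-1, tape[-3..1]=01110 (head:   ^)
Step 3: in state D at pos -1, read 1 -> (D,1)->write 0,move L,goto D. Now: state=D, head=-2, tape[-3..1]=01010 (head:  ^)
Step 4: in state D at pos -2, read 1 -> (D,1)->write 0,move L,goto D. Now: state=D, head=-3, tape[-4..1]=000010 (head:  ^)
Step 5: in state D at pos -3, read 0 -> (D,0)->write 1,move L,goto C. Now: state=C, head=-4, tape[-5..1]=0010010 (head:  ^)
Head positions at steps 0..5: starting at -1, distinct positions visited = {-4, -3, -2, -1} -> 4 position(s)

Answer: 4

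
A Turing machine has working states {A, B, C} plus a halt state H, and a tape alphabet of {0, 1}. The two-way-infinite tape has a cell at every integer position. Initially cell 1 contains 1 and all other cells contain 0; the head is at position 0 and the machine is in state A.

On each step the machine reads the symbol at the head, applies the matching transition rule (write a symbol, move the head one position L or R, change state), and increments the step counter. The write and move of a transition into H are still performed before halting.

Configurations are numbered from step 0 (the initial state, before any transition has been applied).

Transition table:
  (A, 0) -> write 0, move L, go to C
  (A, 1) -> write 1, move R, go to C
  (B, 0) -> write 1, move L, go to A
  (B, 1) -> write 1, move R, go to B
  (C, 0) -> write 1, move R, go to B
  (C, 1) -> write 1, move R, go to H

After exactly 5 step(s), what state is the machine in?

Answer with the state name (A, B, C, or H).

Step 1: in state A at pos 0, read 0 -> (A,0)->write 0,move L,goto C. Now: state=C, head=-1, tape[-2..2]=00010 (head:  ^)
Step 2: in state C at pos -1, read 0 -> (C,0)->write 1,move R,goto B. Now: state=B, head=0, tape[-2..2]=01010 (head:   ^)
Step 3: in state B at pos 0, read 0 -> (B,0)->write 1,move L,goto A. Now: state=A, head=-1, tape[-2..2]=01110 (head:  ^)
Step 4: in state A at pos -1, read 1 -> (A,1)->write 1,move R,goto C. Now: state=C, head=0, tape[-2..2]=01110 (head:   ^)
Step 5: in state C at pos 0, read 1 -> (C,1)->write 1,move R,goto H. Now: state=H, head=1, tape[-2..2]=01110 (head:    ^)

Answer: H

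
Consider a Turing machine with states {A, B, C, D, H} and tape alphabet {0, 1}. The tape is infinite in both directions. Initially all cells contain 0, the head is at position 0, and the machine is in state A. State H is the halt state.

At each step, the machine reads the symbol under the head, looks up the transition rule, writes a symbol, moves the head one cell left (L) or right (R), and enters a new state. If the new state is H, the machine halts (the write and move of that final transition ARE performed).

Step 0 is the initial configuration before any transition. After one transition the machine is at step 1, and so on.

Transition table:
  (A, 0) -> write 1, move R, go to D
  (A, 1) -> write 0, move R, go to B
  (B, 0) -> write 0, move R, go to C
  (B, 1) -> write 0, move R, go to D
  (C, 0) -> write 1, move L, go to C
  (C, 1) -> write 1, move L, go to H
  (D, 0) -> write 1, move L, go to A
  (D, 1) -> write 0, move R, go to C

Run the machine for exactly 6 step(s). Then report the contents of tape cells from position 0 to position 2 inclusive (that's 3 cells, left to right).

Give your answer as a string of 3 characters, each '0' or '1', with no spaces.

Answer: 011

Derivation:
Step 1: in state A at pos 0, read 0 -> (A,0)->write 1,move R,goto D. Now: state=D, head=1, tape[-1..2]=0100 (head:   ^)
Step 2: in state D at pos 1, read 0 -> (D,0)->write 1,move L,goto A. Now: state=A, head=0, tape[-1..2]=0110 (head:  ^)
Step 3: in state A at pos 0, read 1 -> (A,1)->write 0,move R,goto B. Now: state=B, head=1, tape[-1..2]=0010 (head:   ^)
Step 4: in state B at pos 1, read 1 -> (B,1)->write 0,move R,goto D. Now: state=D, head=2, tape[-1..3]=00000 (head:    ^)
Step 5: in state D at pos 2, read 0 -> (D,0)->write 1,move L,goto A. Now: state=A, head=1, tape[-1..3]=00010 (head:   ^)
Step 6: in state A at pos 1, read 0 -> (A,0)->write 1,move R,goto D. Now: state=D, head=2, tape[-1..3]=00110 (head:    ^)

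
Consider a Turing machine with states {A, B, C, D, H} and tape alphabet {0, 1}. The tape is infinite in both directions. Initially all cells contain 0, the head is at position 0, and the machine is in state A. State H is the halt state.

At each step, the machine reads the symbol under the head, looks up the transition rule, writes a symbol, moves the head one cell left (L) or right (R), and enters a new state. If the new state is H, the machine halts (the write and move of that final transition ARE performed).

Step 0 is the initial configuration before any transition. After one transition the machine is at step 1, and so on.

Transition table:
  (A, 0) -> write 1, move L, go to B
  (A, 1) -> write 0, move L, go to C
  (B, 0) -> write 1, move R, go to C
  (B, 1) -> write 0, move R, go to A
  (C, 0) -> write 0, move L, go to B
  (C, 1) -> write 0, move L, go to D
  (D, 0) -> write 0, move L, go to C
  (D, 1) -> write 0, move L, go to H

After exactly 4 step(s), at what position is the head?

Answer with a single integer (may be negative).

Answer: -2

Derivation:
Step 1: in state A at pos 0, read 0 -> (A,0)->write 1,move L,goto B. Now: state=B, head=-1, tape[-2..1]=0010 (head:  ^)
Step 2: in state B at pos -1, read 0 -> (B,0)->write 1,move R,goto C. Now: state=C, head=0, tape[-2..1]=0110 (head:   ^)
Step 3: in state C at pos 0, read 1 -> (C,1)->write 0,move L,goto D. Now: state=D, head=-1, tape[-2..1]=0100 (head:  ^)
Step 4: in state D at pos -1, read 1 -> (D,1)->write 0,move L,goto H. Now: state=H, head=-2, tape[-3..1]=00000 (head:  ^)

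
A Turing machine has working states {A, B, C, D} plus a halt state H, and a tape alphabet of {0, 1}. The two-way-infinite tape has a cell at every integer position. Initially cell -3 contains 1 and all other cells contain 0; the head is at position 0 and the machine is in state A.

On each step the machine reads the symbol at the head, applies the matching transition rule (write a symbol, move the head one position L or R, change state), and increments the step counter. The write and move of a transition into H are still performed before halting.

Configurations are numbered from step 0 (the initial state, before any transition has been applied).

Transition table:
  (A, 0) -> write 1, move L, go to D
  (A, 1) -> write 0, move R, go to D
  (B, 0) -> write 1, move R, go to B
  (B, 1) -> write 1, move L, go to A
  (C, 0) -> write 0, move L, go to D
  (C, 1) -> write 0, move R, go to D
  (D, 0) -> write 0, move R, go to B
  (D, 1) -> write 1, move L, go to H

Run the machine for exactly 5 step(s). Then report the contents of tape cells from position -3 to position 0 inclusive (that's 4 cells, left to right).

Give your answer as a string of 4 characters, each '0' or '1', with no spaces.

Answer: 1011

Derivation:
Step 1: in state A at pos 0, read 0 -> (A,0)->write 1,move L,goto D. Now: state=D, head=-1, tape[-4..1]=010010 (head:    ^)
Step 2: in state D at pos -1, read 0 -> (D,0)->write 0,move R,goto B. Now: state=B, head=0, tape[-4..1]=010010 (head:     ^)
Step 3: in state B at pos 0, read 1 -> (B,1)->write 1,move L,goto A. Now: state=A, head=-1, tape[-4..1]=010010 (head:    ^)
Step 4: in state A at pos -1, read 0 -> (A,0)->write 1,move L,goto D. Now: state=D, head=-2, tape[-4..1]=010110 (head:   ^)
Step 5: in state D at pos -2, read 0 -> (D,0)->write 0,move R,goto B. Now: state=B, head=-1, tape[-4..1]=010110 (head:    ^)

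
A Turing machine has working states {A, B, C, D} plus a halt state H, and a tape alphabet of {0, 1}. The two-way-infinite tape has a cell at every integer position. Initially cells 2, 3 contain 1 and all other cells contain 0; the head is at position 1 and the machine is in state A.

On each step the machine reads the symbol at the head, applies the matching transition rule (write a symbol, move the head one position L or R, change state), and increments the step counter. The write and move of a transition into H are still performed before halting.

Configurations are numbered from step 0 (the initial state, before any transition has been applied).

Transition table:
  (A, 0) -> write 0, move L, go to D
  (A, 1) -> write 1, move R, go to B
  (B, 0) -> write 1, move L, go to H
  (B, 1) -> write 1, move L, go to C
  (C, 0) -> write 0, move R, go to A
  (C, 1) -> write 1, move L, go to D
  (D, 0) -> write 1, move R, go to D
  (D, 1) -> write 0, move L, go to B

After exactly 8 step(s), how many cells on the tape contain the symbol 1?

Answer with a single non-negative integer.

Step 1: in state A at pos 1, read 0 -> (A,0)->write 0,move L,goto D. Now: state=D, head=0, tape[-1..4]=000110 (head:  ^)
Step 2: in state D at pos 0, read 0 -> (D,0)->write 1,move R,goto D. Now: state=D, head=1, tape[-1..4]=010110 (head:   ^)
Step 3: in state D at pos 1, read 0 -> (D,0)->write 1,move R,goto D. Now: state=D, head=2, tape[-1..4]=011110 (head:    ^)
Step 4: in state D at pos 2, read 1 -> (D,1)->write 0,move L,goto B. Now: state=B, head=1, tape[-1..4]=011010 (head:   ^)
Step 5: in state B at pos 1, read 1 -> (B,1)->write 1,move L,goto C. Now: state=C, head=0, tape[-1..4]=011010 (head:  ^)
Step 6: in state C at pos 0, read 1 -> (C,1)->write 1,move L,goto D. Now: state=D, head=-1, tape[-2..4]=0011010 (head:  ^)
Step 7: in state D at pos -1, read 0 -> (D,0)->write 1,move R,goto D. Now: state=D, head=0, tape[-2..4]=0111010 (head:   ^)
Step 8: in state D at pos 0, read 1 -> (D,1)->write 0,move L,goto B. Now: state=B, head=-1, tape[-2..4]=0101010 (head:  ^)
Cells containing 1 after step 8: {-1, 1, 3} -> 3 cell(s)

Answer: 3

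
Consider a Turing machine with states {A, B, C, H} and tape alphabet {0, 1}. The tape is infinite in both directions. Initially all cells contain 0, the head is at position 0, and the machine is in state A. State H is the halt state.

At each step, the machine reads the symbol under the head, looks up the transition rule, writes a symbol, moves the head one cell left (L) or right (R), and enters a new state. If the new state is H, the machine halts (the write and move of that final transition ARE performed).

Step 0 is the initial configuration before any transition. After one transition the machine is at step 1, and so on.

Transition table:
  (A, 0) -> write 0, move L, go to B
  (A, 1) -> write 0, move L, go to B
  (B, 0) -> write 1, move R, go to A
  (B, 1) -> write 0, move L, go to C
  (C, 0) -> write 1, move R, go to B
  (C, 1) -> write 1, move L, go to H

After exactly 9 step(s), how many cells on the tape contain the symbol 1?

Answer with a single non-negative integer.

Step 1: in state A at pos 0, read 0 -> (A,0)->write 0,move L,goto B. Now: state=B, head=-1, tape[-2..1]=0000 (head:  ^)
Step 2: in state B at pos -1, read 0 -> (B,0)->write 1,move R,goto A. Now: state=A, head=0, tape[-2..1]=0100 (head:   ^)
Step 3: in state A at pos 0, read 0 -> (A,0)->write 0,move L,goto B. Now: state=B, head=-1, tape[-2..1]=0100 (head:  ^)
Step 4: in state B at pos -1, read 1 -> (B,1)->write 0,move L,goto C. Now: state=C, head=-2, tape[-3..1]=00000 (head:  ^)
Step 5: in state C at pos -2, read 0 -> (C,0)->write 1,move R,goto B. Now: state=B, head=-1, tape[-3..1]=01000 (head:   ^)
Step 6: in state B at pos -1, read 0 -> (B,0)->write 1,move R,goto A. Now: state=A, head=0, tape[-3..1]=01100 (head:    ^)
Step 7: in state A at pos 0, read 0 -> (A,0)->write 0,move L,goto B. Now: state=B, head=-1, tape[-3..1]=01100 (head:   ^)
Step 8: in state B at pos -1, read 1 -> (B,1)->write 0,move L,goto C. Now: state=C, head=-2, tape[-3..1]=01000 (head:  ^)
Step 9: in state C at pos -2, read 1 -> (C,1)->write 1,move L,goto H. Now: state=H, head=-3, tape[-4..1]=001000 (head:  ^)
Cells containing 1 after step 9: {-2} -> 1 cell(s)

Answer: 1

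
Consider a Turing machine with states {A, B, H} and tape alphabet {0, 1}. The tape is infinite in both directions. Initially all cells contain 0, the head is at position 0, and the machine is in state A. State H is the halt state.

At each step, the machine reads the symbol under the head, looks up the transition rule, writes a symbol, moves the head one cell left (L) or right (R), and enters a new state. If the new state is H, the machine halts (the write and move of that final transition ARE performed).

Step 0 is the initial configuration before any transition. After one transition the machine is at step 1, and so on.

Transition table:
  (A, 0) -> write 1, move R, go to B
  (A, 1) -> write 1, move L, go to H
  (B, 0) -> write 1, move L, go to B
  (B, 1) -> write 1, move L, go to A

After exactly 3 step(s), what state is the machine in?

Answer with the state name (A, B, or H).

Answer: A

Derivation:
Step 1: in state A at pos 0, read 0 -> (A,0)->write 1,move R,goto B. Now: state=B, head=1, tape[-1..2]=0100 (head:   ^)
Step 2: in state B at pos 1, read 0 -> (B,0)->write 1,move L,goto B. Now: state=B, head=0, tape[-1..2]=0110 (head:  ^)
Step 3: in state B at pos 0, read 1 -> (B,1)->write 1,move L,goto A. Now: state=A, head=-1, tape[-2..2]=00110 (head:  ^)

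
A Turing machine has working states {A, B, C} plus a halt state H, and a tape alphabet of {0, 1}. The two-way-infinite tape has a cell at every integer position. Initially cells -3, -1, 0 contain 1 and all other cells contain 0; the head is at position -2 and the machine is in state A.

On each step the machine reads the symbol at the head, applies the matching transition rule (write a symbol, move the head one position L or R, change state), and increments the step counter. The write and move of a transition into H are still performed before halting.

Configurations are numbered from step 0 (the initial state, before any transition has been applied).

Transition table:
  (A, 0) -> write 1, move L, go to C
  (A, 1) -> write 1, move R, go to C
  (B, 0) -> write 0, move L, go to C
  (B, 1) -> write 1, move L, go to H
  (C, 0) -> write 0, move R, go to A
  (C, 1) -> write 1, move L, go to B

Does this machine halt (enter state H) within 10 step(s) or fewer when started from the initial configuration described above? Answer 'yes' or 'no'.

Answer: yes

Derivation:
Step 1: in state A at pos -2, read 0 -> (A,0)->write 1,move L,goto C. Now: state=C, head=-3, tape[-4..1]=011110 (head:  ^)
Step 2: in state C at pos -3, read 1 -> (C,1)->write 1,move L,goto B. Now: state=B, head=-4, tape[-5..1]=0011110 (head:  ^)
Step 3: in state B at pos -4, read 0 -> (B,0)->write 0,move L,goto C. Now: state=C, head=-5, tape[-6..1]=00011110 (head:  ^)
Step 4: in state C at pos -5, read 0 -> (C,0)->write 0,move R,goto A. Now: state=A, head=-4, tape[-6..1]=00011110 (head:   ^)
Step 5: in state A at pos -4, read 0 -> (A,0)->write 1,move L,goto C. Now: state=C, head=-5, tape[-6..1]=00111110 (head:  ^)
Step 6: in state C at pos -5, read 0 -> (C,0)->write 0,move R,goto A. Now: state=A, head=-4, tape[-6..1]=00111110 (head:   ^)
Step 7: in state A at pos -4, read 1 -> (A,1)->write 1,move R,goto C. Now: state=C, head=-3, tape[-6..1]=00111110 (head:    ^)
Step 8: in state C at pos -3, read 1 -> (C,1)->write 1,move L,goto B. Now: state=B, head=-4, tape[-6..1]=00111110 (head:   ^)
Step 9: in state B at pos -4, read 1 -> (B,1)->write 1,move L,goto H. Now: state=H, head=-5, tape[-6..1]=00111110 (head:  ^)
State H reached at step 9; 9 <= 10 -> yes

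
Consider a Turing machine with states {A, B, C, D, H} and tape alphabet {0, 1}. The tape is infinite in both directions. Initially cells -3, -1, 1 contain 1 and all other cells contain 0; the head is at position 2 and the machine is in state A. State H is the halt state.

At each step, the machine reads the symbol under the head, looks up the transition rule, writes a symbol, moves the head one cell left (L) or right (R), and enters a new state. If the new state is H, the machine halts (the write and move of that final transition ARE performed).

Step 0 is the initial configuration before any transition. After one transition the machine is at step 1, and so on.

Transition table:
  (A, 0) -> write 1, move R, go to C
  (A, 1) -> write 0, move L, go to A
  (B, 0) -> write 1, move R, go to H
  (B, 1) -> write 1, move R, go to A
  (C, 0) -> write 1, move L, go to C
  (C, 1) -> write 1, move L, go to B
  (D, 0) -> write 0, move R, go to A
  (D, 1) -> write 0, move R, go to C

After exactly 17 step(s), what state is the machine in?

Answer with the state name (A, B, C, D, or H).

Answer: A

Derivation:
Step 1: in state A at pos 2, read 0 -> (A,0)->write 1,move R,goto C. Now: state=C, head=3, tape[-4..4]=010101100 (head:        ^)
Step 2: in state C at pos 3, read 0 -> (C,0)->write 1,move L,goto C. Now: state=C, head=2, tape[-4..4]=010101110 (head:       ^)
Step 3: in state C at pos 2, read 1 -> (C,1)->write 1,move L,goto B. Now: state=B, head=1, tape[-4..4]=010101110 (head:      ^)
Step 4: in state B at pos 1, read 1 -> (B,1)->write 1,move R,goto A. Now: state=A, head=2, tape[-4..4]=010101110 (head:       ^)
Step 5: in state A at pos 2, read 1 -> (A,1)->write 0,move L,goto A. Now: state=A, head=1, tape[-4..4]=010101010 (head:      ^)
Step 6: in state A at pos 1, read 1 -> (A,1)->write 0,move L,goto A. Now: state=A, head=0, tape[-4..4]=010100010 (head:     ^)
Step 7: in state A at pos 0, read 0 -> (A,0)->write 1,move R,goto C. Now: state=C, head=1, tape[-4..4]=010110010 (head:      ^)
Step 8: in state C at pos 1, read 0 -> (C,0)->write 1,move L,goto C. Now: state=C, head=0, tape[-4..4]=010111010 (head:     ^)
Step 9: in state C at pos 0, read 1 -> (C,1)->write 1,move L,goto B. Now: state=B, head=-1, tape[-4..4]=010111010 (head:    ^)
Step 10: in state B at pos -1, read 1 -> (B,1)->write 1,move R,goto A. Now: state=A, head=0, tape[-4..4]=010111010 (head:     ^)
Step 11: in state A at pos 0, read 1 -> (A,1)->write 0,move L,goto A. Now: state=A, head=-1, tape[-4..4]=010101010 (head:    ^)
Step 12: in state A at pos -1, read 1 -> (A,1)->write 0,move L,goto A. Now: state=A, head=-2, tape[-4..4]=010001010 (head:   ^)
Step 13: in state A at pos -2, read 0 -> (A,0)->write 1,move R,goto C. Now: state=C, head=-1, tape[-4..4]=011001010 (head:    ^)
Step 14: in state C at pos -1, read 0 -> (C,0)->write 1,move L,goto C. Now: state=C, head=-2, tape[-4..4]=011101010 (head:   ^)
Step 15: in state C at pos -2, read 1 -> (C,1)->write 1,move L,goto B. Now: state=B, head=-3, tape[-4..4]=011101010 (head:  ^)
Step 16: in state B at pos -3, read 1 -> (B,1)->write 1,move R,goto A. Now: state=A, head=-2, tape[-4..4]=011101010 (head:   ^)
Step 17: in state A at pos -2, read 1 -> (A,1)->write 0,move L,goto A. Now: state=A, head=-3, tape[-4..4]=010101010 (head:  ^)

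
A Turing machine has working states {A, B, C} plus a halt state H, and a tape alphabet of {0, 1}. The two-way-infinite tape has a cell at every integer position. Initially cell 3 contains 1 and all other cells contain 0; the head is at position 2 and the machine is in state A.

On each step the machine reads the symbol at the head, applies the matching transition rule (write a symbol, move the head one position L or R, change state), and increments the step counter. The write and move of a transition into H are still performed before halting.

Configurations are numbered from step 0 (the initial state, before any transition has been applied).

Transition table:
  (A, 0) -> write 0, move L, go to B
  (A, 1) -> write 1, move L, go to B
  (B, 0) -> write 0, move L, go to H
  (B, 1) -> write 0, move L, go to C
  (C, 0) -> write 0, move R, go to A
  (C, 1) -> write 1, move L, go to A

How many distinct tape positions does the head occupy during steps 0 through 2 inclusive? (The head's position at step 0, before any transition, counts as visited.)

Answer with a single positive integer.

Step 1: in state A at pos 2, read 0 -> (A,0)->write 0,move L,goto B. Now: state=B, head=1, tape[0..4]=00010 (head:  ^)
Step 2: in state B at pos 1, read 0 -> (B,0)->write 0,move L,goto H. Now: state=H, head=0, tape[-1..4]=000010 (head:  ^)
Head positions at steps 0..2: starting at 2, distinct positions visited = {0, 1, 2} -> 3 position(s)

Answer: 3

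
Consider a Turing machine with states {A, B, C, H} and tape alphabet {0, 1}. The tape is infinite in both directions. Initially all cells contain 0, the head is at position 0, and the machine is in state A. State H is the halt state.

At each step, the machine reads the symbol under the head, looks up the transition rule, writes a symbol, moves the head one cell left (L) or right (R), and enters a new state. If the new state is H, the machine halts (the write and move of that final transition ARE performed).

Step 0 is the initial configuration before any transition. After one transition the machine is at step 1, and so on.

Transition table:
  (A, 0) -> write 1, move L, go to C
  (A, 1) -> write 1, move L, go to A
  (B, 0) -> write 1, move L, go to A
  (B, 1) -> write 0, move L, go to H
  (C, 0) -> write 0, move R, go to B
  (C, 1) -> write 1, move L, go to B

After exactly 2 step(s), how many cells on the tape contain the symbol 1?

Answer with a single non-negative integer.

Answer: 1

Derivation:
Step 1: in state A at pos 0, read 0 -> (A,0)->write 1,move L,goto C. Now: state=C, head=-1, tape[-2..1]=0010 (head:  ^)
Step 2: in state C at pos -1, read 0 -> (C,0)->write 0,move R,goto B. Now: state=B, head=0, tape[-2..1]=0010 (head:   ^)
Cells containing 1 after step 2: {0} -> 1 cell(s)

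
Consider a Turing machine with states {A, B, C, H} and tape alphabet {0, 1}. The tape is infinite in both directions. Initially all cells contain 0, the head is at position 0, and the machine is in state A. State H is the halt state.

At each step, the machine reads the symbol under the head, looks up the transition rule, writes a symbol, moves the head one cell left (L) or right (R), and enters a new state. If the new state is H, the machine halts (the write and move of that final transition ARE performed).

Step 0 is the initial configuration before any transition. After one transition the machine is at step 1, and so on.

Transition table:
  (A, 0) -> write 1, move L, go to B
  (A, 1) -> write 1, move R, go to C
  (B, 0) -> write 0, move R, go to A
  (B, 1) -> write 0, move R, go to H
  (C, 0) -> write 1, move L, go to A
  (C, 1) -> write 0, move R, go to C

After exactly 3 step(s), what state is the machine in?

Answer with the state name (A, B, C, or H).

Answer: C

Derivation:
Step 1: in state A at pos 0, read 0 -> (A,0)->write 1,move L,goto B. Now: state=B, head=-1, tape[-2..1]=0010 (head:  ^)
Step 2: in state B at pos -1, read 0 -> (B,0)->write 0,move R,goto A. Now: state=A, head=0, tape[-2..1]=0010 (head:   ^)
Step 3: in state A at pos 0, read 1 -> (A,1)->write 1,move R,goto C. Now: state=C, head=1, tape[-2..2]=00100 (head:    ^)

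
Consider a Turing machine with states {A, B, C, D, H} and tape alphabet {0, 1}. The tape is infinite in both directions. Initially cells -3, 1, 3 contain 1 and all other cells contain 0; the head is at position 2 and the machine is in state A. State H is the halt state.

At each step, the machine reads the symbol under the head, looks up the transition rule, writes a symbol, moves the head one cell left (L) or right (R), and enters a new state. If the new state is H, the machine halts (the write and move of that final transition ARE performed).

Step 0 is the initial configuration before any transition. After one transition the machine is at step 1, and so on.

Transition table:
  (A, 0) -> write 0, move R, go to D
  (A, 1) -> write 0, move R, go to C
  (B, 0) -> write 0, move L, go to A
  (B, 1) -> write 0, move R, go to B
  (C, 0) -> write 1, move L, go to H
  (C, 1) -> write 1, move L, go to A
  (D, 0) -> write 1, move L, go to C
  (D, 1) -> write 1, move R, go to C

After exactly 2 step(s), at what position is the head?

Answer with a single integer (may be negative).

Step 1: in state A at pos 2, read 0 -> (A,0)->write 0,move R,goto D. Now: state=D, head=3, tape[-4..4]=010001010 (head:        ^)
Step 2: in state D at pos 3, read 1 -> (D,1)->write 1,move R,goto C. Now: state=C, head=4, tape[-4..5]=0100010100 (head:         ^)

Answer: 4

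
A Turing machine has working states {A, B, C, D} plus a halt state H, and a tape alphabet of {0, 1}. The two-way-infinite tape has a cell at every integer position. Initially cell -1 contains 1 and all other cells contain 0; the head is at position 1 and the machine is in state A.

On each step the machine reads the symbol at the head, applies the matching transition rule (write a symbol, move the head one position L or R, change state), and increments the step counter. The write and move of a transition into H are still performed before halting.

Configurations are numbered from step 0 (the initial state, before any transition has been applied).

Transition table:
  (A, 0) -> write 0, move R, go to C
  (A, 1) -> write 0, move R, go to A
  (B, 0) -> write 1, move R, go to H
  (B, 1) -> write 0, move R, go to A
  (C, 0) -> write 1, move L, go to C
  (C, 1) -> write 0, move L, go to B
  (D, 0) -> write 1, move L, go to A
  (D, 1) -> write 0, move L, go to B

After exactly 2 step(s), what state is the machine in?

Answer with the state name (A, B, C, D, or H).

Answer: C

Derivation:
Step 1: in state A at pos 1, read 0 -> (A,0)->write 0,move R,goto C. Now: state=C, head=2, tape[-2..3]=010000 (head:     ^)
Step 2: in state C at pos 2, read 0 -> (C,0)->write 1,move L,goto C. Now: state=C, head=1, tape[-2..3]=010010 (head:    ^)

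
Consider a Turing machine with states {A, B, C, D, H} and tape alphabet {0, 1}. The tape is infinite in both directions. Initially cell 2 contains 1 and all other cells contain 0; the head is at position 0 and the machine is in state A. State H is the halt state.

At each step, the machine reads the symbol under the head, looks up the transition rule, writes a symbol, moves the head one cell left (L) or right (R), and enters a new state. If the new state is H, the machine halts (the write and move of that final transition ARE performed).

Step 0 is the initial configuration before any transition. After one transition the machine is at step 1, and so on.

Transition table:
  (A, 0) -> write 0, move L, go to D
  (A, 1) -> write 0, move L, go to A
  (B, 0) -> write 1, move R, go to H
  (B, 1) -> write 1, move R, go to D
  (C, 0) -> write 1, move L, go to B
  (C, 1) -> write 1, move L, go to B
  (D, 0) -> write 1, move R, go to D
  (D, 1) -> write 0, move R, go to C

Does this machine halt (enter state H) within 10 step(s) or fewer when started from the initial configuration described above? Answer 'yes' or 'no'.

Step 1: in state A at pos 0, read 0 -> (A,0)->write 0,move L,goto D. Now: state=D, head=-1, tape[-2..3]=000010 (head:  ^)
Step 2: in state D at pos -1, read 0 -> (D,0)->write 1,move R,goto D. Now: state=D, head=0, tape[-2..3]=010010 (head:   ^)
Step 3: in state D at pos 0, read 0 -> (D,0)->write 1,move R,goto D. Now: state=D, head=1, tape[-2..3]=011010 (head:    ^)
Step 4: in state D at pos 1, read 0 -> (D,0)->write 1,move R,goto D. Now: state=D, head=2, tape[-2..3]=011110 (head:     ^)
Step 5: in state D at pos 2, read 1 -> (D,1)->write 0,move R,goto C. Now: state=C, head=3, tape[-2..4]=0111000 (head:      ^)
Step 6: in state C at pos 3, read 0 -> (C,0)->write 1,move L,goto B. Now: state=B, head=2, tape[-2..4]=0111010 (head:     ^)
Step 7: in state B at pos 2, read 0 -> (B,0)->write 1,move R,goto H. Now: state=H, head=3, tape[-2..4]=0111110 (head:      ^)
State H reached at step 7; 7 <= 10 -> yes

Answer: yes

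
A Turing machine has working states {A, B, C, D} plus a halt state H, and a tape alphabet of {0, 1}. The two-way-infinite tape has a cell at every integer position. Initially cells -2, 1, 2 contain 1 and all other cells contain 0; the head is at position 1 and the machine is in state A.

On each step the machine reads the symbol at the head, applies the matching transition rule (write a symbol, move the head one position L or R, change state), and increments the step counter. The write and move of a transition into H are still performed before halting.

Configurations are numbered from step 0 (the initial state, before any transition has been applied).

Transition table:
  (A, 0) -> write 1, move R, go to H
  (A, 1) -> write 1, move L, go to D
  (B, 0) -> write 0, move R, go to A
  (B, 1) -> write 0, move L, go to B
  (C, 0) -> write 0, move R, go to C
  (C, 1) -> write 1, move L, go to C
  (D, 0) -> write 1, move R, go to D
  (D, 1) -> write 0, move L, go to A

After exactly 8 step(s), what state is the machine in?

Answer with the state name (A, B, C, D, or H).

Step 1: in state A at pos 1, read 1 -> (A,1)->write 1,move L,goto D. Now: state=D, head=0, tape[-3..3]=0100110 (head:    ^)
Step 2: in state D at pos 0, read 0 -> (D,0)->write 1,move R,goto D. Now: state=D, head=1, tape[-3..3]=0101110 (head:     ^)
Step 3: in state D at pos 1, read 1 -> (D,1)->write 0,move L,goto A. Now: state=A, head=0, tape[-3..3]=0101010 (head:    ^)
Step 4: in state A at pos 0, read 1 -> (A,1)->write 1,move L,goto D. Now: state=D, head=-1, tape[-3..3]=0101010 (head:   ^)
Step 5: in state D at pos -1, read 0 -> (D,0)->write 1,move R,goto D. Now: state=D, head=0, tape[-3..3]=0111010 (head:    ^)
Step 6: in state D at pos 0, read 1 -> (D,1)->write 0,move L,goto A. Now: state=A, head=-1, tape[-3..3]=0110010 (head:   ^)
Step 7: in state A at pos -1, read 1 -> (A,1)->write 1,move L,goto D. Now: state=D, head=-2, tape[-3..3]=0110010 (head:  ^)
Step 8: in state D at pos -2, read 1 -> (D,1)->write 0,move L,goto A. Now: state=A, head=-3, tape[-4..3]=00010010 (head:  ^)

Answer: A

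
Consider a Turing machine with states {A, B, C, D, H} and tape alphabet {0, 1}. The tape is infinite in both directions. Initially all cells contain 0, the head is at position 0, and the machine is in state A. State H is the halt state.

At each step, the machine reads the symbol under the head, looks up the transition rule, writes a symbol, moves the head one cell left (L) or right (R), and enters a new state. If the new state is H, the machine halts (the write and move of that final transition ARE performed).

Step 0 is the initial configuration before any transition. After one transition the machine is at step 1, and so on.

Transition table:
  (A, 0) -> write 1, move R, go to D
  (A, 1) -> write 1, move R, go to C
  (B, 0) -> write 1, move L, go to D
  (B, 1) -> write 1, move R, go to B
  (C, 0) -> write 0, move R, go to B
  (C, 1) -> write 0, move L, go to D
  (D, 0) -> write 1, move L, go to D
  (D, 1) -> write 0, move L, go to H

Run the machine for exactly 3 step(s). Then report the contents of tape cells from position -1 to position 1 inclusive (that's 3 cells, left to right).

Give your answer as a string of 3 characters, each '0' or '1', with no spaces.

Answer: 001

Derivation:
Step 1: in state A at pos 0, read 0 -> (A,0)->write 1,move R,goto D. Now: state=D, head=1, tape[-1..2]=0100 (head:   ^)
Step 2: in state D at pos 1, read 0 -> (D,0)->write 1,move L,goto D. Now: state=D, head=0, tape[-1..2]=0110 (head:  ^)
Step 3: in state D at pos 0, read 1 -> (D,1)->write 0,move L,goto H. Now: state=H, head=-1, tape[-2..2]=00010 (head:  ^)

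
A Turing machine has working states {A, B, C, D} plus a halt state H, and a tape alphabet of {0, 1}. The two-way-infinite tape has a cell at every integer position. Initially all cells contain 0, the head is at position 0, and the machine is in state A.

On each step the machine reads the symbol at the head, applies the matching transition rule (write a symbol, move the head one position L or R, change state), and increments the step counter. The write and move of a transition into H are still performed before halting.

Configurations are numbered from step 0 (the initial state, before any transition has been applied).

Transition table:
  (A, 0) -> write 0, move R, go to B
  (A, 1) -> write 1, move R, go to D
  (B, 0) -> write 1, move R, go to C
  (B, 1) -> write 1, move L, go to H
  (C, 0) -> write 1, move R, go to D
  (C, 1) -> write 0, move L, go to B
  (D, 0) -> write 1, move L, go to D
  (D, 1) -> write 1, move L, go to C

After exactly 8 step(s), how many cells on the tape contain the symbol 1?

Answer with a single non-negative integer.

Step 1: in state A at pos 0, read 0 -> (A,0)->write 0,move R,goto B. Now: state=B, head=1, tape[-1..2]=0000 (head:   ^)
Step 2: in state B at pos 1, read 0 -> (B,0)->write 1,move R,goto C. Now: state=C, head=2, tape[-1..3]=00100 (head:    ^)
Step 3: in state C at pos 2, read 0 -> (C,0)->write 1,move R,goto D. Now: state=D, head=3, tape[-1..4]=001100 (head:     ^)
Step 4: in state D at pos 3, read 0 -> (D,0)->write 1,move L,goto D. Now: state=D, head=2, tape[-1..4]=001110 (head:    ^)
Step 5: in state D at pos 2, read 1 -> (D,1)->write 1,move L,goto C. Now: state=C, head=1, tape[-1..4]=001110 (head:   ^)
Step 6: in state C at pos 1, read 1 -> (C,1)->write 0,move L,goto B. Now: state=B, head=0, tape[-1..4]=000110 (head:  ^)
Step 7: in state B at pos 0, read 0 -> (B,0)->write 1,move R,goto C. Now: state=C, head=1, tape[-1..4]=010110 (head:   ^)
Step 8: in state C at pos 1, read 0 -> (C,0)->write 1,move R,goto D. Now: state=D, head=2, tape[-1..4]=011110 (head:    ^)
Cells containing 1 after step 8: {0, 1, 2, 3} -> 4 cell(s)

Answer: 4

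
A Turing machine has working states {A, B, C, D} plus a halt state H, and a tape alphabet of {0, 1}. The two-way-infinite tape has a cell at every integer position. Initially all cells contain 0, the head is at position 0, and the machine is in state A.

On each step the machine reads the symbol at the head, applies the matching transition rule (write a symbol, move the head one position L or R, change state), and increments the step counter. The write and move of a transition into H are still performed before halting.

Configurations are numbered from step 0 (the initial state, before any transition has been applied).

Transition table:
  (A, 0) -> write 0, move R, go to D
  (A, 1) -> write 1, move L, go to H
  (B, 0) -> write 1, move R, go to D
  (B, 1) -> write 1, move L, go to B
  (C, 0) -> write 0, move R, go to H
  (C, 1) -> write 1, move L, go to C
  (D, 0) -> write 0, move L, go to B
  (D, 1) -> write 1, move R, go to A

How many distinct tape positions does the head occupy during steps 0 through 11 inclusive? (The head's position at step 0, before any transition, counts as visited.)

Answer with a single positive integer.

Answer: 4

Derivation:
Step 1: in state A at pos 0, read 0 -> (A,0)->write 0,move R,goto D. Now: state=D, head=1, tape[-1..2]=0000 (head:   ^)
Step 2: in state D at pos 1, read 0 -> (D,0)->write 0,move L,goto B. Now: state=B, head=0, tape[-1..2]=0000 (head:  ^)
Step 3: in state B at pos 0, read 0 -> (B,0)->write 1,move R,goto D. Now: state=D, head=1, tape[-1..2]=0100 (head:   ^)
Step 4: in state D at pos 1, read 0 -> (D,0)->write 0,move L,goto B. Now: state=B, head=0, tape[-1..2]=0100 (head:  ^)
Step 5: in state B at pos 0, read 1 -> (B,1)->write 1,move L,goto B. Now: state=B, head=-1, tape[-2..2]=00100 (head:  ^)
Step 6: in state B at pos -1, read 0 -> (B,0)->write 1,move R,goto D. Now: state=D, head=0, tape[-2..2]=01100 (head:   ^)
Step 7: in state D at pos 0, read 1 -> (D,1)->write 1,move R,goto A. Now: state=A, head=1, tape[-2..2]=01100 (head:    ^)
Step 8: in state A at pos 1, read 0 -> (A,0)->write 0,move R,goto D. Now: state=D, head=2, tape[-2..3]=011000 (head:     ^)
Step 9: in state D at pos 2, read 0 -> (D,0)->write 0,move L,goto B. Now: state=B, head=1, tape[-2..3]=011000 (head:    ^)
Step 10: in state B at pos 1, read 0 -> (B,0)->write 1,move R,goto D. Now: state=D, head=2, tape[-2..3]=011100 (head:     ^)
Step 11: in state D at pos 2, read 0 -> (D,0)->write 0,move L,goto B. Now: state=B, head=1, tape[-2..3]=011100 (head:    ^)
Head positions at steps 0..11: starting at 0, distinct positions visited = {-1, 0, 1, 2} -> 4 position(s)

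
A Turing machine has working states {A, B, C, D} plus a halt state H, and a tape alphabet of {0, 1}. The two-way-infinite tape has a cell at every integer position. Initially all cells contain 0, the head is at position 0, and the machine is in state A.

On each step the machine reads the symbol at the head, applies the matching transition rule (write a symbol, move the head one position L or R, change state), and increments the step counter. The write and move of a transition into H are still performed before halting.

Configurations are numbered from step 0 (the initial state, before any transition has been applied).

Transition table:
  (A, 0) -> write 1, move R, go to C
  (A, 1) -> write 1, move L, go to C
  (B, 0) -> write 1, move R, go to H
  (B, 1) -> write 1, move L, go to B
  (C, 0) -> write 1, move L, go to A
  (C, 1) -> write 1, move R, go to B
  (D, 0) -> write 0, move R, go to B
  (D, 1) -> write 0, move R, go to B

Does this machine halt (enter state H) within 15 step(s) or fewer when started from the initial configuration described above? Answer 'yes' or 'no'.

Answer: yes

Derivation:
Step 1: in state A at pos 0, read 0 -> (A,0)->write 1,move R,goto C. Now: state=C, head=1, tape[-1..2]=0100 (head:   ^)
Step 2: in state C at pos 1, read 0 -> (C,0)->write 1,move L,goto A. Now: state=A, head=0, tape[-1..2]=0110 (head:  ^)
Step 3: in state A at pos 0, read 1 -> (A,1)->write 1,move L,goto C. Now: state=C, head=-1, tape[-2..2]=00110 (head:  ^)
Step 4: in state C at pos -1, read 0 -> (C,0)->write 1,move L,goto A. Now: state=A, head=-2, tape[-3..2]=001110 (head:  ^)
Step 5: in state A at pos -2, read 0 -> (A,0)->write 1,move R,goto C. Now: state=C, head=-1, tape[-3..2]=011110 (head:   ^)
Step 6: in state C at pos -1, read 1 -> (C,1)->write 1,move R,goto B. Now: state=B, head=0, tape[-3..2]=011110 (head:    ^)
Step 7: in state B at pos 0, read 1 -> (B,1)->write 1,move L,goto B. Now: state=B, head=-1, tape[-3..2]=011110 (head:   ^)
Step 8: in state B at pos -1, read 1 -> (B,1)->write 1,move L,goto B. Now: state=B, head=-2, tape[-3..2]=011110 (head:  ^)
Step 9: in state B at pos -2, read 1 -> (B,1)->write 1,move L,goto B. Now: state=B, head=-3, tape[-4..2]=0011110 (head:  ^)
Step 10: in state B at pos -3, read 0 -> (B,0)->write 1,move R,goto H. Now: state=H, head=-2, tape[-4..2]=0111110 (head:   ^)
State H reached at step 10; 10 <= 15 -> yes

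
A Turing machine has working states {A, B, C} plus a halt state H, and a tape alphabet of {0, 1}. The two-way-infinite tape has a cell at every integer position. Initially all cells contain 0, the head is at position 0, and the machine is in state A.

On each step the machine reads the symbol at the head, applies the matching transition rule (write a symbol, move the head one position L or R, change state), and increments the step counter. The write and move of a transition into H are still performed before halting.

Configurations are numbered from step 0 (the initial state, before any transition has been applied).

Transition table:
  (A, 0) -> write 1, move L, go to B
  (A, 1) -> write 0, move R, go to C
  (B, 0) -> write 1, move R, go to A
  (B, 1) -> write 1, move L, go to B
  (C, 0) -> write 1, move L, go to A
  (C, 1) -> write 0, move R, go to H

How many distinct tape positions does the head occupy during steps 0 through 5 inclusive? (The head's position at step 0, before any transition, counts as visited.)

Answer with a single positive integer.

Step 1: in state A at pos 0, read 0 -> (A,0)->write 1,move L,goto B. Now: state=B, head=-1, tape[-2..1]=0010 (head:  ^)
Step 2: in state B at pos -1, read 0 -> (B,0)->write 1,move R,goto A. Now: state=A, head=0, tape[-2..1]=0110 (head:   ^)
Step 3: in state A at pos 0, read 1 -> (A,1)->write 0,move R,goto C. Now: state=C, head=1, tape[-2..2]=01000 (head:    ^)
Step 4: in state C at pos 1, read 0 -> (C,0)->write 1,move L,goto A. Now: state=A, head=0, tape[-2..2]=01010 (head:   ^)
Step 5: in state A at pos 0, read 0 -> (A,0)->write 1,move L,goto B. Now: state=B, head=-1, tape[-2..2]=01110 (head:  ^)
Head positions at steps 0..5: starting at 0, distinct positions visited = {-1, 0, 1} -> 3 position(s)

Answer: 3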